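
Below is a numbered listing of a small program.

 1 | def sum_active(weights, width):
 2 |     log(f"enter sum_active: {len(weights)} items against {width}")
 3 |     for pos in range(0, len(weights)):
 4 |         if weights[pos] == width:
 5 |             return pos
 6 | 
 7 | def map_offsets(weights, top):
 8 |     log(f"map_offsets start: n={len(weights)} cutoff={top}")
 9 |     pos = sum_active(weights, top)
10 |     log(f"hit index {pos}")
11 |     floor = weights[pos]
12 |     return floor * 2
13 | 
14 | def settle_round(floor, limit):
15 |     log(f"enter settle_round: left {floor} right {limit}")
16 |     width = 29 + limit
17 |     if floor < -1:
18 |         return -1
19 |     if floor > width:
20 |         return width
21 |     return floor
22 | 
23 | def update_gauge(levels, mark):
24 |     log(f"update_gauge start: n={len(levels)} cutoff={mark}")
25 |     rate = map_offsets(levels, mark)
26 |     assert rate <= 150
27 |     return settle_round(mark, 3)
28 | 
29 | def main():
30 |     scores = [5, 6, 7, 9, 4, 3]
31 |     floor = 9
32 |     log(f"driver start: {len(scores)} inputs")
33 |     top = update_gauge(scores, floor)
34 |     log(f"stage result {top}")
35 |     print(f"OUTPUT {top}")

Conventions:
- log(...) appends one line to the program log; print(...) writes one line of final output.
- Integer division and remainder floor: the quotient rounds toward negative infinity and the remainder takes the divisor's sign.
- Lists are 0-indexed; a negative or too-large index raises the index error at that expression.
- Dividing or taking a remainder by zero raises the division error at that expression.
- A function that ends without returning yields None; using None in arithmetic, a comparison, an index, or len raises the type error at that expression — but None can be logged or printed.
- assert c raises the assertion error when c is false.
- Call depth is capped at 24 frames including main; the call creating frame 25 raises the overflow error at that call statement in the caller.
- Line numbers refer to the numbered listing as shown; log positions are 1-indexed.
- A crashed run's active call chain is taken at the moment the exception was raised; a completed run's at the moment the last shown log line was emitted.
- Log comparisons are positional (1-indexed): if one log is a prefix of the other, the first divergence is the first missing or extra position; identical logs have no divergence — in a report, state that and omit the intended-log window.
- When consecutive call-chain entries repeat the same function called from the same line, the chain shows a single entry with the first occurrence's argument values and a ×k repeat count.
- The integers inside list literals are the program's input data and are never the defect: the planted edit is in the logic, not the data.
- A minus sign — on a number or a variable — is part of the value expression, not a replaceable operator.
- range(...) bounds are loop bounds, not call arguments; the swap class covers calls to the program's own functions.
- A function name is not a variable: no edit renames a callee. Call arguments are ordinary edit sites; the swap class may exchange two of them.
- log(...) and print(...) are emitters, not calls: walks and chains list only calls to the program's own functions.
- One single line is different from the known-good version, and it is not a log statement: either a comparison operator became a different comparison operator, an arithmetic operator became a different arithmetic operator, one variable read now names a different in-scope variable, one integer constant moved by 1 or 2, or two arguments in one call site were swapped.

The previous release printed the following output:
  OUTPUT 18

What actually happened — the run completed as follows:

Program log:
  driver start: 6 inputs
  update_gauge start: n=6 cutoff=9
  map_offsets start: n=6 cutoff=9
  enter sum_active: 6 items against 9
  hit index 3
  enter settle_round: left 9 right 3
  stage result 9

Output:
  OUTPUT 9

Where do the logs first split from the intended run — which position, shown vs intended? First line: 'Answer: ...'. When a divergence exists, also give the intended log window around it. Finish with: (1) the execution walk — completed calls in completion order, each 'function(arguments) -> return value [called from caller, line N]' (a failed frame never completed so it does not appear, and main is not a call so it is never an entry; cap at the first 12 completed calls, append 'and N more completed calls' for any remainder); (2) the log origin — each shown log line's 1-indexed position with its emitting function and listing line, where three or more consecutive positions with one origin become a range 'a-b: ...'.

Answer: at position 6 the run shows 'enter settle_round: left 9 right 3' where the working version logs 'enter settle_round: left 18 right 3'.
Intended log window:
  4: enter sum_active: 6 items against 9
  5: hit index 3
  6: enter settle_round: left 18 right 3
  7: stage result 18
Execution walk:
  sum_active([5, 6, 7, 9, 4, 3], 9) -> 3  [called from map_offsets, line 9]
  map_offsets([5, 6, 7, 9, 4, 3], 9) -> 18  [called from update_gauge, line 25]
  settle_round(9, 3) -> 9  [called from update_gauge, line 27]
  update_gauge([5, 6, 7, 9, 4, 3], 9) -> 9  [called from main, line 33]
Origin of each log line:
  1: emitted by main (line 32)
  2: emitted by update_gauge (line 24)
  3: emitted by map_offsets (line 8)
  4: emitted by sum_active (line 2)
  5: emitted by map_offsets (line 10)
  6: emitted by settle_round (line 15)
  7: emitted by main (line 34)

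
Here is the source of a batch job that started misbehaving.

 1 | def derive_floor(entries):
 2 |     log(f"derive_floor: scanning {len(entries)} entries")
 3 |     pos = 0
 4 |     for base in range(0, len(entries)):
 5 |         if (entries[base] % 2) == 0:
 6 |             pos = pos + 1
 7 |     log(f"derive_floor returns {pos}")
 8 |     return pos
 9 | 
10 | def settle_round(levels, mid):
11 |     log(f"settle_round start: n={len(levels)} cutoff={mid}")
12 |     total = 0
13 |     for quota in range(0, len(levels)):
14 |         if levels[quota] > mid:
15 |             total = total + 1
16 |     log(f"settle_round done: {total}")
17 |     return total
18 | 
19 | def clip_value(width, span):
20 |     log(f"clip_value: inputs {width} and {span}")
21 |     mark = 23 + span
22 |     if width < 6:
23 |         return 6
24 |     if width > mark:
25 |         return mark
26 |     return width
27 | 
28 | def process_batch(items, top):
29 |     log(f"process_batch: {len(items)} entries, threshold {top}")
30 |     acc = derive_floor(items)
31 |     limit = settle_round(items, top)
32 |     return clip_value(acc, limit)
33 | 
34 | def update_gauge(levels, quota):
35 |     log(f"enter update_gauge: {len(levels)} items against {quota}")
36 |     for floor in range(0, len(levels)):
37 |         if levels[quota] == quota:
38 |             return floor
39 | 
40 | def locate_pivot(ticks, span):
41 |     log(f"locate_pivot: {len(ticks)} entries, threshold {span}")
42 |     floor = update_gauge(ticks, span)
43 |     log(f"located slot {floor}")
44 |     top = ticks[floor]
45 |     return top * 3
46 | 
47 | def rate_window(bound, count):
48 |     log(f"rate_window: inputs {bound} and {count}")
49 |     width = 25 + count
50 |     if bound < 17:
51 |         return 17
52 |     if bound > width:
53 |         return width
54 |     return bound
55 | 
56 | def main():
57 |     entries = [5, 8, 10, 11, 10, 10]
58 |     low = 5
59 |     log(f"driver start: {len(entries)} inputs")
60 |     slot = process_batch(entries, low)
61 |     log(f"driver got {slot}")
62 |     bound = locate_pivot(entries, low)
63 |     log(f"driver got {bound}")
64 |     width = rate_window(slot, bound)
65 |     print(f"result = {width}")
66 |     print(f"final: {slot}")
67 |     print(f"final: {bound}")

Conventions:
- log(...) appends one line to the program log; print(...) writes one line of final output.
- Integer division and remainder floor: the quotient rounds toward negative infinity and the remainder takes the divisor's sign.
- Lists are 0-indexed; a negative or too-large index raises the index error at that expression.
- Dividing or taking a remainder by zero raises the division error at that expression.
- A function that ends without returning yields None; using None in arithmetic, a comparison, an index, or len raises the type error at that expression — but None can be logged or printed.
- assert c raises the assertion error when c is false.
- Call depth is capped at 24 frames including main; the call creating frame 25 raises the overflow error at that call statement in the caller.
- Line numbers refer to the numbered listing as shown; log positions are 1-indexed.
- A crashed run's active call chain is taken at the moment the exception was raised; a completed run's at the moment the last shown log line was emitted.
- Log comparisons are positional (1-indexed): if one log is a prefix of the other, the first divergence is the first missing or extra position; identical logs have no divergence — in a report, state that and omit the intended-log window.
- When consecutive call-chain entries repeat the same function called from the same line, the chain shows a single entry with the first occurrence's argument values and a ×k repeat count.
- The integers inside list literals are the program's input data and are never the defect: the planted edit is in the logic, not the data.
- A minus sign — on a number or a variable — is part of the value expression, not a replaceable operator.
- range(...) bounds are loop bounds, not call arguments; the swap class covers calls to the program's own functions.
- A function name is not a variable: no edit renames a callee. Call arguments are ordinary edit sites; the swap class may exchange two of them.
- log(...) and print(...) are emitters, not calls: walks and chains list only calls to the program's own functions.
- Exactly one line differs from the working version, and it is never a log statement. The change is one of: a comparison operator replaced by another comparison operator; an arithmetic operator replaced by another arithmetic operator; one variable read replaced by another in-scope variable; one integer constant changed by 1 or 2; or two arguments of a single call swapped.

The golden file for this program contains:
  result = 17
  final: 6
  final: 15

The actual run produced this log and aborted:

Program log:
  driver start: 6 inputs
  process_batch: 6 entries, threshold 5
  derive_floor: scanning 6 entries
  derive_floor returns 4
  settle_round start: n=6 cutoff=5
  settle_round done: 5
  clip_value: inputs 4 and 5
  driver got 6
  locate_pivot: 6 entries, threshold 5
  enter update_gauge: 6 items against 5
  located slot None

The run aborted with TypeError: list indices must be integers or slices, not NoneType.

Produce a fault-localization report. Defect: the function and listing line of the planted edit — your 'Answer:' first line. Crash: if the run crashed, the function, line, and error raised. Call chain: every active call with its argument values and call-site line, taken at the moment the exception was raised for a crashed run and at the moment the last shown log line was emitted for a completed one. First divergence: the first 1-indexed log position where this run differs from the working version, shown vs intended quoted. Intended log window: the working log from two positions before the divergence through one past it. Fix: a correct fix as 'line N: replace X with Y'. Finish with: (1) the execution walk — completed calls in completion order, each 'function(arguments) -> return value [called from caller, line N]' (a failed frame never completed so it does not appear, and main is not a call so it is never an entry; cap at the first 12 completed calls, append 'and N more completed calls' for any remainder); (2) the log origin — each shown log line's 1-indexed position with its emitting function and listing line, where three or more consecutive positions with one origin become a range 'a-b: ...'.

Answer: the defect is in update_gauge at line 37.
Key fact: Log line 11 is where behavior first shows: 'located slot None' appears instead of 'located slot 0'.
Crash: locate_pivot, line 44, TypeError.
Call chain: main -> locate_pivot([5, 8, 10, 11, 10, 10], 5) (called at line 62).
First divergence: position 11 — shown 'located slot None', intended 'located slot 0'.
Intended log window:
  9: locate_pivot: 6 entries, threshold 5
  10: enter update_gauge: 6 items against 5
  11: located slot 0
  12: driver got 15
Execution walk:
  derive_floor([5, 8, 10, 11, 10, 10]) -> 4  [called from process_batch, line 30]
  settle_round([5, 8, 10, 11, 10, 10], 5) -> 5  [called from process_batch, line 31]
  clip_value(4, 5) -> 6  [called from process_batch, line 32]
  process_batch([5, 8, 10, 11, 10, 10], 5) -> 6  [called from main, line 60]
  update_gauge([5, 8, 10, 11, 10, 10], 5) -> None  [called from locate_pivot, line 42]
Log origins:
  1: logged in main at line 59
  2: logged in process_batch at line 29
  3: logged in derive_floor at line 2
  4: logged in derive_floor at line 7
  5: logged in settle_round at line 11
  6: logged in settle_round at line 16
  7: logged in clip_value at line 20
  8: logged in main at line 61
  9: logged in locate_pivot at line 41
  10: logged in update_gauge at line 35
  11: logged in locate_pivot at line 43
A correct fix: line 37: replace `levels[quota]` with `levels[floor]`.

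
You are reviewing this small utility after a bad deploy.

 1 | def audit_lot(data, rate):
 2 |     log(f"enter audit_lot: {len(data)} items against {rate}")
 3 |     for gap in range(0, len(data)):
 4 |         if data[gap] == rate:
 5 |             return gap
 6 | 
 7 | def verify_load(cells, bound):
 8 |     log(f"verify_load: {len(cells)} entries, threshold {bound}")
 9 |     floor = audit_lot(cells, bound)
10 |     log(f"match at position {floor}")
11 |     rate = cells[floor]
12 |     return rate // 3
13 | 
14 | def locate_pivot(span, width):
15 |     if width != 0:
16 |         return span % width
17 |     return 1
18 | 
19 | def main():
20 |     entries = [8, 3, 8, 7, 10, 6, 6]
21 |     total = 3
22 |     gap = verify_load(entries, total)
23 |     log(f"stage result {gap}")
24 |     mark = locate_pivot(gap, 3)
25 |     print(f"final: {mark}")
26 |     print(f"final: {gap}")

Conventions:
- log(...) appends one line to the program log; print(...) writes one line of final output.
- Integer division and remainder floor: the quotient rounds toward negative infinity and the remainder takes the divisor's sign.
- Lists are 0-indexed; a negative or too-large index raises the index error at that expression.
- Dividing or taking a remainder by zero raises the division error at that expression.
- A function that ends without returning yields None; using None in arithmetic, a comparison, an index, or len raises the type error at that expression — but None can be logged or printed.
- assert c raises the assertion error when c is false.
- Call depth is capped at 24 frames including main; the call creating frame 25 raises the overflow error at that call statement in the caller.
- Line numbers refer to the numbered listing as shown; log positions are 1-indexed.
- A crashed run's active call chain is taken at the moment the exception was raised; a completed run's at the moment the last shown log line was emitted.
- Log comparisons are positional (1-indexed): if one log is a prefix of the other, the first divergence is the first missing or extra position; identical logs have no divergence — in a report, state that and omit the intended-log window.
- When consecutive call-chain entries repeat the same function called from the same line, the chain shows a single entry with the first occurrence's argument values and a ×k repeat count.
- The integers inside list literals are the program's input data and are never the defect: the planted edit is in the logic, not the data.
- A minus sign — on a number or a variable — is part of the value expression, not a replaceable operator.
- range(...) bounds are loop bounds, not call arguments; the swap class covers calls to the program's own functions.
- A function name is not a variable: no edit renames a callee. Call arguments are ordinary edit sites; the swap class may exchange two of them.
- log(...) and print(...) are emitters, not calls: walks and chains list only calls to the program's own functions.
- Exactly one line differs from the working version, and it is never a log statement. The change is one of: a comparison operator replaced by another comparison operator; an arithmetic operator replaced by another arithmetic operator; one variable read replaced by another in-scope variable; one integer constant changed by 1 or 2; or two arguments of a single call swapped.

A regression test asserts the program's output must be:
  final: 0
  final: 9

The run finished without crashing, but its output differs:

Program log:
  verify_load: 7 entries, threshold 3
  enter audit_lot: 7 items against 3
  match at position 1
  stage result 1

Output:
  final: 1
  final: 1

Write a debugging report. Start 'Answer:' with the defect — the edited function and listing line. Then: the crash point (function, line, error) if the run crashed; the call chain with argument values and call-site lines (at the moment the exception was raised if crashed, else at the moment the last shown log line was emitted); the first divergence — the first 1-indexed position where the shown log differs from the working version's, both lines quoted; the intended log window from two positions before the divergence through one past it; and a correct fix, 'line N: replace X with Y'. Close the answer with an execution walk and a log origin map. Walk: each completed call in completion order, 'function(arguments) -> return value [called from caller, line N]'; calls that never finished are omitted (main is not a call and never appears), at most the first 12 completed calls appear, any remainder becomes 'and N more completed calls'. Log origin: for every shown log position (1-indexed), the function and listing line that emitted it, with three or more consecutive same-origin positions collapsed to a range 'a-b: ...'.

Answer: the defect is in verify_load at line 12.
Core observation: Log line 4 is where behavior first shows: 'stage result 1' appears instead of 'stage result 9'.
Call chain: main.
First divergence: position 4 — the shown line 'stage result 1' should read 'stage result 9'.
Intended log window:
  2: enter audit_lot: 7 items against 3
  3: match at position 1
  4: stage result 9
Execution walk:
  audit_lot([8, 3, 8, 7, 10, 6, 6], 3) -> 1  [called from verify_load, line 9]
  verify_load([8, 3, 8, 7, 10, 6, 6], 3) -> 1  [called from main, line 22]
  locate_pivot(1, 3) -> 1  [called from main, line 24]
Origin of each log line:
  1: emitted by verify_load (line 8)
  2: emitted by audit_lot (line 2)
  3: emitted by verify_load (line 10)
  4: emitted by main (line 23)
A correct fix: line 12: replace `//` with `*`.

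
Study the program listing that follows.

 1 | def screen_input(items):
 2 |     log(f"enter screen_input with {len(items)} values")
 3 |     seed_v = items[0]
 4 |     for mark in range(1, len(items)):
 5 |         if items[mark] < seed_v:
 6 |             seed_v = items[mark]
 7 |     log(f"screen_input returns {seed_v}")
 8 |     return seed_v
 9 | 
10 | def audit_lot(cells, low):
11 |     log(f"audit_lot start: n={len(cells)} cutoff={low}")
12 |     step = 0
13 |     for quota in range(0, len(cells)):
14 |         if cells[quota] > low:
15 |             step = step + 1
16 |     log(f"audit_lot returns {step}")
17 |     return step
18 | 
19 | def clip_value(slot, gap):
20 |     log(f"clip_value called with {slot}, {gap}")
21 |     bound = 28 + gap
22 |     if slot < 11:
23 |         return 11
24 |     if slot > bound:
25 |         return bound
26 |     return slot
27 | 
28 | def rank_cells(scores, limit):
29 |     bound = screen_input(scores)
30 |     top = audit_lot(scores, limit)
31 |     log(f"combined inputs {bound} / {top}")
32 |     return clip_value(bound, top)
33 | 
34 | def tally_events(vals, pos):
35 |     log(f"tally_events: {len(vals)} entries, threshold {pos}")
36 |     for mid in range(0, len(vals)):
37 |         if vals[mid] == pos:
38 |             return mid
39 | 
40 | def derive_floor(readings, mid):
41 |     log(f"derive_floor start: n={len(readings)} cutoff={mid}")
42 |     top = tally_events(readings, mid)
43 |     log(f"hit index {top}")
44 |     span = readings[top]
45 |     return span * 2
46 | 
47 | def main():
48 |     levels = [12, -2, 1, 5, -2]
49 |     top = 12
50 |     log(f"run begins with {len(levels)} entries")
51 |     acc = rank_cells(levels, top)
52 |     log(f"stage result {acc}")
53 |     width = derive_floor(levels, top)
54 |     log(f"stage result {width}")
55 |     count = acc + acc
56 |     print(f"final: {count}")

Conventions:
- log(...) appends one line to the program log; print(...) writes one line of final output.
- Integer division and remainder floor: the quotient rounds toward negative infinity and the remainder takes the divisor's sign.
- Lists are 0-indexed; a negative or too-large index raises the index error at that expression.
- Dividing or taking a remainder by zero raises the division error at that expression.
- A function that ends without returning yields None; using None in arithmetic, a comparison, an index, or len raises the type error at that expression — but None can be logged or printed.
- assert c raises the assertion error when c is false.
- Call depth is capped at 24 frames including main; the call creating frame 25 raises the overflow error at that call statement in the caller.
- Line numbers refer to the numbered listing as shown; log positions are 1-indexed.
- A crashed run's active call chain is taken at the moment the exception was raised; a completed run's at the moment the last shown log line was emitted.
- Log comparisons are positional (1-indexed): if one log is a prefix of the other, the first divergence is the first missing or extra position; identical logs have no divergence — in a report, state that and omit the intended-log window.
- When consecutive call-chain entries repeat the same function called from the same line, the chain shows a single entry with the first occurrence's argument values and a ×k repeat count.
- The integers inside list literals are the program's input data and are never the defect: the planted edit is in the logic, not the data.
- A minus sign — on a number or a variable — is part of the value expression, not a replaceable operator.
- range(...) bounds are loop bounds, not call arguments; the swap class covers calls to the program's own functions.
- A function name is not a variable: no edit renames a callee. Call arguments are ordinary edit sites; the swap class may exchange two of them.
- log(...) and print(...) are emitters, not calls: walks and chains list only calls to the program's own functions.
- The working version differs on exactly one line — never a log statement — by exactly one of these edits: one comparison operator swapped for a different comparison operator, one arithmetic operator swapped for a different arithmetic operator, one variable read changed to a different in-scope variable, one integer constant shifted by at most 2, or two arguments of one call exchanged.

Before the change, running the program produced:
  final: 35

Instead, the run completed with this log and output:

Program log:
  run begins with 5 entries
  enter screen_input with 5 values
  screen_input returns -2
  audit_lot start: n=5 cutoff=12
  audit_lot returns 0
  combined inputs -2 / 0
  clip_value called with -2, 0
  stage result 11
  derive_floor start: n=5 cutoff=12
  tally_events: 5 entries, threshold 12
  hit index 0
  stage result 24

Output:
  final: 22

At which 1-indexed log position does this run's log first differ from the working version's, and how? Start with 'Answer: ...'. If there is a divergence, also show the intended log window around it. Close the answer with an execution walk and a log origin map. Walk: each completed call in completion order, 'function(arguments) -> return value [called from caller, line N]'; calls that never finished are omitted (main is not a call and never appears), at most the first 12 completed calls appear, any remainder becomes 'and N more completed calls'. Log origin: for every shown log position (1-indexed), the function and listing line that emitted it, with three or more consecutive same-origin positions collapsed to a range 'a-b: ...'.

Answer: none; the two logs match at every position.
Execution walk:
  screen_input([12, -2, 1, 5, -2]) -> -2  [called from rank_cells, line 29]
  audit_lot([12, -2, 1, 5, -2], 12) -> 0  [called from rank_cells, line 30]
  clip_value(-2, 0) -> 11  [called from rank_cells, line 32]
  rank_cells([12, -2, 1, 5, -2], 12) -> 11  [called from main, line 51]
  tally_events([12, -2, 1, 5, -2], 12) -> 0  [called from derive_floor, line 42]
  derive_floor([12, -2, 1, 5, -2], 12) -> 24  [called from main, line 53]
Log line origins:
  1: from main, line 50
  2: from screen_input, line 2
  3: from screen_input, line 7
  4: from audit_lot, line 11
  5: from audit_lot, line 16
  6: from rank_cells, line 31
  7: from clip_value, line 20
  8: from main, line 52
  9: from derive_floor, line 41
  10: from tally_events, line 35
  11: from derive_floor, line 43
  12: from main, line 54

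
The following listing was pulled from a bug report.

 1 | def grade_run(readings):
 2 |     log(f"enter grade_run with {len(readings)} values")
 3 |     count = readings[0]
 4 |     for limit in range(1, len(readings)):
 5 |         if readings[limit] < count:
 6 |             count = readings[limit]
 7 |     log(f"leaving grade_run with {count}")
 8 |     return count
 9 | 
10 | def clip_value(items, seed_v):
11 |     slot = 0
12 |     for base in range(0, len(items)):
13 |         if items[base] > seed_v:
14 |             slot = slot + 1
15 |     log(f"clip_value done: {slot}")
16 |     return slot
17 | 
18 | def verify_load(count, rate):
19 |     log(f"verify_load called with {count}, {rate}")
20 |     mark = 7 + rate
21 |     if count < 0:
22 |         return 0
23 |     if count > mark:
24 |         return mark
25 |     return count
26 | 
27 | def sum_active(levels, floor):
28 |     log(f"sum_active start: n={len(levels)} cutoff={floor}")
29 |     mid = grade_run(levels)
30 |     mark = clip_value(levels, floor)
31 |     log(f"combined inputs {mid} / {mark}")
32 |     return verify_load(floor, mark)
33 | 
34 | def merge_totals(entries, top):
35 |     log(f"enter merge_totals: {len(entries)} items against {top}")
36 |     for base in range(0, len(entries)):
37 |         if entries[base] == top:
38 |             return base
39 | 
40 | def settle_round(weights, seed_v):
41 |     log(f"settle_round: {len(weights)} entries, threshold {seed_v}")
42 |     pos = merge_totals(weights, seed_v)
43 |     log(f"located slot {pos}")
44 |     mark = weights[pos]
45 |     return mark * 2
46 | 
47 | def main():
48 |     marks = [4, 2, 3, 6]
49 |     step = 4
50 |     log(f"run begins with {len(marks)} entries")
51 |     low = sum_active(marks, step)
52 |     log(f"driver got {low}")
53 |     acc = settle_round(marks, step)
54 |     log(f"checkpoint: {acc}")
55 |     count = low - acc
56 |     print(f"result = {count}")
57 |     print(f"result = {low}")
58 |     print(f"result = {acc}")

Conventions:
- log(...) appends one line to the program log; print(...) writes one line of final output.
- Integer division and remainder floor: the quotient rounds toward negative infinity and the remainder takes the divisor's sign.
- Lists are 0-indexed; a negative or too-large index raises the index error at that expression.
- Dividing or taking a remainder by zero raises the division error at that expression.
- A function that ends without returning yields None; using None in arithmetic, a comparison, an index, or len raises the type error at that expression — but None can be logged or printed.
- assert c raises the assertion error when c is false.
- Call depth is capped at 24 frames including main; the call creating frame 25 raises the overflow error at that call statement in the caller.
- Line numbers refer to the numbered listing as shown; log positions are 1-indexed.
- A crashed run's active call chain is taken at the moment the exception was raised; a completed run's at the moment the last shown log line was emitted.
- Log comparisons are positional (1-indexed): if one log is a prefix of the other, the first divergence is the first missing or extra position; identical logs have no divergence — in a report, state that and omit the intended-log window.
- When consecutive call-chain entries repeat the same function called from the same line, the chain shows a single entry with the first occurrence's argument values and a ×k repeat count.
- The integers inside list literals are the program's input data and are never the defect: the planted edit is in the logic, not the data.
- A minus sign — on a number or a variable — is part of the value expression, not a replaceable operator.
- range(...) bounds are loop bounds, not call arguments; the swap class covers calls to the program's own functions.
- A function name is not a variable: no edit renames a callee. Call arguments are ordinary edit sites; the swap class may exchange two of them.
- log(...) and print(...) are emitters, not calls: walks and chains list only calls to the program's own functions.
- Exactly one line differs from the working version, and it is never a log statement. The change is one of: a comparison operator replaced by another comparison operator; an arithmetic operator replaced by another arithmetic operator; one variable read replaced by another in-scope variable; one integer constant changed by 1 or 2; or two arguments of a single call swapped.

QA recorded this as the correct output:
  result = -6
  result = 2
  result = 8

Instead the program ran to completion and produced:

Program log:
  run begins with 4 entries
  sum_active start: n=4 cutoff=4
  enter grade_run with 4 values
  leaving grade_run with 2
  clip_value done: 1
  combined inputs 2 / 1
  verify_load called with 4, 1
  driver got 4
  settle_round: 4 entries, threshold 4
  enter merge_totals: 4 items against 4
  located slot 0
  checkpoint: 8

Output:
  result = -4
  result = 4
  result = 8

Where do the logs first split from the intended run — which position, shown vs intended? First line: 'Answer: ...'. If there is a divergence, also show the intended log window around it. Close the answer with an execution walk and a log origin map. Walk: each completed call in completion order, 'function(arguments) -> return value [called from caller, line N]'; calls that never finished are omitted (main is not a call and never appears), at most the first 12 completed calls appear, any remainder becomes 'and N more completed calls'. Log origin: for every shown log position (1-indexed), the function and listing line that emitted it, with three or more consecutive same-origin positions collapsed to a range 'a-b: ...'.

Answer: position 7 — the shown line 'verify_load called with 4, 1' should read 'verify_load called with 2, 1'.
Intended log window:
  5: clip_value done: 1
  6: combined inputs 2 / 1
  7: verify_load called with 2, 1
  8: driver got 2
Execution walk:
  grade_run([4, 2, 3, 6]) -> 2  [called from sum_active, line 29]
  clip_value([4, 2, 3, 6], 4) -> 1  [called from sum_active, line 30]
  verify_load(4, 1) -> 4  [called from sum_active, line 32]
  sum_active([4, 2, 3, 6], 4) -> 4  [called from main, line 51]
  merge_totals([4, 2, 3, 6], 4) -> 0  [called from settle_round, line 42]
  settle_round([4, 2, 3, 6], 4) -> 8  [called from main, line 53]
Origin of each log line:
  1: from main, line 50
  2: from sum_active, line 28
  3: from grade_run, line 2
  4: from grade_run, line 7
  5: from clip_value, line 15
  6: from sum_active, line 31
  7: from verify_load, line 19
  8: from main, line 52
  9: from settle_round, line 41
  10: from merge_totals, line 35
  11: from settle_round, line 43
  12: from main, line 54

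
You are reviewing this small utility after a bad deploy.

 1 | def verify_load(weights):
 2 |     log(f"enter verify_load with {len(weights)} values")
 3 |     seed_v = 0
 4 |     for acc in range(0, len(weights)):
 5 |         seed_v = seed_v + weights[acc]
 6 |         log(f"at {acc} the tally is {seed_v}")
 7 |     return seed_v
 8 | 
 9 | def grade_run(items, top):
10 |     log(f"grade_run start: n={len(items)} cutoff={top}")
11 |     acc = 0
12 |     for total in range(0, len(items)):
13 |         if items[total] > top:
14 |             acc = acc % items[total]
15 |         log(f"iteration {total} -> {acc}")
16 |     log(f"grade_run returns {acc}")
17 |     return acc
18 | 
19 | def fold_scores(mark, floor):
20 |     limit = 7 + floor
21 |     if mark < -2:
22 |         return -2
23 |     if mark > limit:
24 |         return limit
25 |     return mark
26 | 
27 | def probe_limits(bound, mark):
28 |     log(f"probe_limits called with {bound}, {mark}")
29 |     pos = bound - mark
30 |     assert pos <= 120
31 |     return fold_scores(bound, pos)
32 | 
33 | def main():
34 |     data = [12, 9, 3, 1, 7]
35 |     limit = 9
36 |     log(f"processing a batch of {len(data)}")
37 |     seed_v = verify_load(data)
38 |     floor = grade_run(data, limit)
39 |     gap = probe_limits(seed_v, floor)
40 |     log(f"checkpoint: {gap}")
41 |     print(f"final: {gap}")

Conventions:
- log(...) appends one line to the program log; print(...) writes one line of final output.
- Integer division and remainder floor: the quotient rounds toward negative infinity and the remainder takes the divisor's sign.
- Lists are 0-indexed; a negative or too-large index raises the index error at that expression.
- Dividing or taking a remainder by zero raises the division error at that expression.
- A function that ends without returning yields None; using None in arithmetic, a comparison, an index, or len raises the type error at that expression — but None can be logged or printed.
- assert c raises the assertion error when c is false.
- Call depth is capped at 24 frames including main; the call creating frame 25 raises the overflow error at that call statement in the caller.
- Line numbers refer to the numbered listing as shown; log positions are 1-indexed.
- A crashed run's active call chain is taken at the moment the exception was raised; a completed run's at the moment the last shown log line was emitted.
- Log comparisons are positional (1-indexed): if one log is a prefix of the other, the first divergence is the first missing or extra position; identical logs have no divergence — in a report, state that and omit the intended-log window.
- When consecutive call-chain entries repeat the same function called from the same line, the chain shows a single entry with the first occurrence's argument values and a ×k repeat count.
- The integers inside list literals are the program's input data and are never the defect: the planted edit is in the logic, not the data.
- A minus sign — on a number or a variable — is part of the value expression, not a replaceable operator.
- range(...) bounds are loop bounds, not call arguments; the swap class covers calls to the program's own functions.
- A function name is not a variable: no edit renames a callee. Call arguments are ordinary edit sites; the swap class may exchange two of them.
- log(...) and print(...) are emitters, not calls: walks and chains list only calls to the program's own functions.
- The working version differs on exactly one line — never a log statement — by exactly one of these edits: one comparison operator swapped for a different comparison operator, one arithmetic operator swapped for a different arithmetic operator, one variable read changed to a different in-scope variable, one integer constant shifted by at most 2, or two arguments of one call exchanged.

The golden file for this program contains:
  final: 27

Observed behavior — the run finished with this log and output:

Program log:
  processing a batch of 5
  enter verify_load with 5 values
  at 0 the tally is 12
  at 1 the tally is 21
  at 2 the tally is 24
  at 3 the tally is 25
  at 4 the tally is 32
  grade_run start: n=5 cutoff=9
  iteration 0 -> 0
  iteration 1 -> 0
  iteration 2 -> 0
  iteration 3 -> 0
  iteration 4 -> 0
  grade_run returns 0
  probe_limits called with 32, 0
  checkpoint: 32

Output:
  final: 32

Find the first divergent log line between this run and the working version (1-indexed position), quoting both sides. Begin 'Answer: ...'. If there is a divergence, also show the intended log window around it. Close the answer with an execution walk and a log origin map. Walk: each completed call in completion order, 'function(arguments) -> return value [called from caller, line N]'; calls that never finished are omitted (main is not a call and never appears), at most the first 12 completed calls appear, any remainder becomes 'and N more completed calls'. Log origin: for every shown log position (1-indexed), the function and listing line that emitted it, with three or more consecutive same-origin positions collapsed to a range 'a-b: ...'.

Answer: position 9 — shown 'iteration 0 -> 0', intended 'iteration 0 -> 12'.
Intended log window:
  7: at 4 the tally is 32
  8: grade_run start: n=5 cutoff=9
  9: iteration 0 -> 12
  10: iteration 1 -> 12
Execution walk:
  verify_load([12, 9, 3, 1, 7]) -> 32  [called from main, line 37]
  grade_run([12, 9, 3, 1, 7], 9) -> 0  [called from main, line 38]
  fold_scores(32, 32) -> 32  [called from probe_limits, line 31]
  probe_limits(32, 0) -> 32  [called from main, line 39]
Log line origins:
  1: logged in main at line 36
  2: logged in verify_load at line 2
  3-7: logged in verify_load at line 6
  8: logged in grade_run at line 10
  9-13: logged in grade_run at line 15
  14: logged in grade_run at line 16
  15: logged in probe_limits at line 28
  16: logged in main at line 40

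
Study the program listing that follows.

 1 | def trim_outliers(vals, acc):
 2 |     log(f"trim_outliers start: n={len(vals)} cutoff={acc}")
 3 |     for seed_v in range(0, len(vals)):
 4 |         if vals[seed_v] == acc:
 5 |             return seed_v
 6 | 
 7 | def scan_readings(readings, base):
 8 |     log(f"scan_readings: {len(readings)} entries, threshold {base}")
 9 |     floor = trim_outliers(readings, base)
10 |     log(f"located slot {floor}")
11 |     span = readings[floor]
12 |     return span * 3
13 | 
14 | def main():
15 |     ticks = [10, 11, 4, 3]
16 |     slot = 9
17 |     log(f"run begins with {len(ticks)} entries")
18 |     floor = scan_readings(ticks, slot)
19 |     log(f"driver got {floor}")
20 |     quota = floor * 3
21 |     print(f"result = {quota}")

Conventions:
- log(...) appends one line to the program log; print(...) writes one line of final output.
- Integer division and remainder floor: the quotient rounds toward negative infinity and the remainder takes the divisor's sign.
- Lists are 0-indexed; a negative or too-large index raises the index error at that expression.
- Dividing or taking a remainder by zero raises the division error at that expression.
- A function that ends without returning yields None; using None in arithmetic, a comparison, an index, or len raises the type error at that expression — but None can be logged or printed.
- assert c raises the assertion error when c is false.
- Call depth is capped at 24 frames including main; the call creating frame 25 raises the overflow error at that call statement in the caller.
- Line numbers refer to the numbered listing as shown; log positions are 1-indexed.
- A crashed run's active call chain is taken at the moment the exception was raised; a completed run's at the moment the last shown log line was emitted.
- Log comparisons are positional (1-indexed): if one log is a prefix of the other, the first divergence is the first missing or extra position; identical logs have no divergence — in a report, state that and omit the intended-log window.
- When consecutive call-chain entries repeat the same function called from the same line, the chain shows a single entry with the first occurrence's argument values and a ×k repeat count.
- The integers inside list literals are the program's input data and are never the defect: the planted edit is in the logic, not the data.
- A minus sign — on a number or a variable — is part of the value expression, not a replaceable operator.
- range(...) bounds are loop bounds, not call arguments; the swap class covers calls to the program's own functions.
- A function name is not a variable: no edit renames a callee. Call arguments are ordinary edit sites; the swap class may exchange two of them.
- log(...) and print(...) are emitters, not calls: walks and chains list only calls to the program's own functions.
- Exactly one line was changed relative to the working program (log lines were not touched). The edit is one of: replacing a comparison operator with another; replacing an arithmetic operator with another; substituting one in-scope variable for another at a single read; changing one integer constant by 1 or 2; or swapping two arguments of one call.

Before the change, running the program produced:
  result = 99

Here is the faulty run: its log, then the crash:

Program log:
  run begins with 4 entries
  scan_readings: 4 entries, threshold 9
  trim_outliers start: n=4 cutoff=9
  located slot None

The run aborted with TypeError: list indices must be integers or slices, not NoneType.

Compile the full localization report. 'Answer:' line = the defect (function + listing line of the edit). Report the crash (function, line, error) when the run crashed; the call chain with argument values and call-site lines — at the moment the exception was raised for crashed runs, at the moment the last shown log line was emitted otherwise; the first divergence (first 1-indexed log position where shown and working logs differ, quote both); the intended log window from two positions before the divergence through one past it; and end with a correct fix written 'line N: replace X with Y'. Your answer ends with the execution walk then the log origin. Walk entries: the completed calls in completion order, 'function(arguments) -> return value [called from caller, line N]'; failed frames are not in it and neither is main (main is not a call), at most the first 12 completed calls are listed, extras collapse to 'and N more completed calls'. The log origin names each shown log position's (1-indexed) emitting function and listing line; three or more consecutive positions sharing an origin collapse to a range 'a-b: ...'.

Answer: the defect is in main at line 16.
Key observation: The log first diverges at position 2: the faulty run prints 'scan_readings: 4 entries, threshold 9' where the working version prints 'scan_readings: 4 entries, threshold 11'.
Crash: scan_readings, line 11, TypeError.
Call chain: main -> scan_readings([10, 11, 4, 3], 9) (called at line 18).
First divergence: position 2 — shown 'scan_readings: 4 entries, threshold 9', intended 'scan_readings: 4 entries, threshold 11'.
Intended log window:
  1: run begins with 4 entries
  2: scan_readings: 4 entries, threshold 11
  3: trim_outliers start: n=4 cutoff=11
Execution walk:
  trim_outliers([10, 11, 4, 3], 9) -> None  [called from scan_readings, line 9]
Log origins:
  1: from main, line 17
  2: from scan_readings, line 8
  3: from trim_outliers, line 2
  4: from scan_readings, line 10
A correct fix: line 16: replace `9` with `11`.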